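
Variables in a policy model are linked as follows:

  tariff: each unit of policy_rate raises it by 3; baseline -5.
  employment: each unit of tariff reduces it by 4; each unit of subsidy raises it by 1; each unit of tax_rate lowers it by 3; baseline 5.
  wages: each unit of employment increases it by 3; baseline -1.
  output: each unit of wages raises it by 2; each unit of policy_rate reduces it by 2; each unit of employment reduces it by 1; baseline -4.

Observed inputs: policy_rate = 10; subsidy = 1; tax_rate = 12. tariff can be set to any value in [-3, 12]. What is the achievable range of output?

-416 to -116

Intervening on tariff fixes its value directly, overriding its dependence on policy_rate.
Substituting into the employment equation gives employment = -4*tariff - 30.
Substituting into the wages equation gives wages = -12*tariff - 91.
Substituting into the output equation gives output = -20*tariff - 176.
Linear in tariff, so extremes are at the endpoints: tariff = -3 gives output = -116; tariff = 12 gives output = -416.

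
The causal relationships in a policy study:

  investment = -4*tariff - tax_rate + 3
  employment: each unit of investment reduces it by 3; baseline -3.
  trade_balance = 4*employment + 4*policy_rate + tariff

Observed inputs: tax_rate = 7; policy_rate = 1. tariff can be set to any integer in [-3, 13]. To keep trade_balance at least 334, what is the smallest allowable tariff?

tariff = 6

Substituting into the investment equation gives investment = -4*tariff - 4.
Substituting into the employment equation gives employment = 12*tariff + 9.
This gives trade_balance = 49*tariff + 40.
Require 49*tariff + 40 ≥ 334, so tariff ≥ 6.
The smallest integer in [-3, 13] satisfying this is 6.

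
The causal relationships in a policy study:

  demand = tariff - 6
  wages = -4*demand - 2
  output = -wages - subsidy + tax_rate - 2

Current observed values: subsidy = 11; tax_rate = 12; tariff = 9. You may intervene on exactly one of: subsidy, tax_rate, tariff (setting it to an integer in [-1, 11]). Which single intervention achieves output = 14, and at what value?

set subsidy = 10

Intervening on subsidy: with other inputs at their observed values, output = -subsidy + 24. Solving for 14 gives subsidy = 10, within [-1, 11].
Intervening on tax_rate: output = tax_rate + 1. Reaching 14 requires tax_rate = 13, outside [-1, 11].
Intervening on tariff: output = 4*tariff - 23. Reaching 14 requires tariff = 37/4, not an integer.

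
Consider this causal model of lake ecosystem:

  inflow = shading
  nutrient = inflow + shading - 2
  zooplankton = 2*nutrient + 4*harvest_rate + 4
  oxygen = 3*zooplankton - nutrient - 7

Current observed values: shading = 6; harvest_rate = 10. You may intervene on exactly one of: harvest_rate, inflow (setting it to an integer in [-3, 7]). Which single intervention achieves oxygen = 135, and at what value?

Intervening on harvest_rate: oxygen = 12*harvest_rate + 55. Reaching 135 requires harvest_rate = 20/3, not an integer.
Intervening on inflow: with other inputs at their observed values, oxygen = 5*inflow + 145. Solving for 135 gives inflow = -2, within [-3, 7].

set inflow = -2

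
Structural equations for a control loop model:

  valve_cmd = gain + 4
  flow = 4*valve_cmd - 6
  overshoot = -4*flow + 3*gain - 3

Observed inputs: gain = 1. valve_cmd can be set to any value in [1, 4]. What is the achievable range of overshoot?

-40 to 8

Intervening on valve_cmd fixes its value directly, overriding its dependence on gain.
Substituting into the overshoot equation gives overshoot = -16*valve_cmd + 24.
Linear in valve_cmd, so extremes are at the endpoints: valve_cmd = 1 gives overshoot = 8; valve_cmd = 4 gives overshoot = -40.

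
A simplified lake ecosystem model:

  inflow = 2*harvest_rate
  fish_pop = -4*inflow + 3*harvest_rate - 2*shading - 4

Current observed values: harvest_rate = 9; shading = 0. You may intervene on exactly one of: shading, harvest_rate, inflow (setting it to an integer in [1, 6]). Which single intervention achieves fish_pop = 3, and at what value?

Intervening on shading: fish_pop = -2*shading - 49. Reaching 3 requires shading = -26, outside [1, 6].
Intervening on harvest_rate: fish_pop = -5*harvest_rate - 4. Reaching 3 requires harvest_rate = -7/5, not an integer.
Intervening on inflow: with other inputs at their observed values, fish_pop = -4*inflow + 23. Solving for 3 gives inflow = 5, within [1, 6].

set inflow = 5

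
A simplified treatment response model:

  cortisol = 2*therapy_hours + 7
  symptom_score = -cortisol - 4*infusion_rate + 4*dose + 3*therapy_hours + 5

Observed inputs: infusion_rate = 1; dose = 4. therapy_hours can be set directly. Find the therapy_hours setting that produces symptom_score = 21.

Substituting into the symptom_score equation gives symptom_score = therapy_hours + 10.
Solve therapy_hours + 10 = 21: therapy_hours = (21 - 10) / 1 = 11.

therapy_hours = 11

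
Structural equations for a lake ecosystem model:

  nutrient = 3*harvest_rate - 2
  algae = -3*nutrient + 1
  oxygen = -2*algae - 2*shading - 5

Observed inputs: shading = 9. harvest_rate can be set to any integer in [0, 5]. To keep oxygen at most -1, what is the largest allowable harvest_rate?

Substituting into the algae equation gives algae = -9*harvest_rate + 7.
Substituting into the oxygen equation gives oxygen = 18*harvest_rate - 37.
Require 18*harvest_rate - 37 ≤ -1, so harvest_rate ≤ 2.
The largest integer in [0, 5] satisfying this is 2.

harvest_rate = 2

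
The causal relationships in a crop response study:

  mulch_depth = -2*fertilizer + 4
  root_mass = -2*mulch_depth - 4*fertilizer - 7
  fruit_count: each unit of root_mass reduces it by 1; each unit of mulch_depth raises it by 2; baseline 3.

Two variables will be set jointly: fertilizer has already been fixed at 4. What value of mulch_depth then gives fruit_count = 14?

mulch_depth = -3

With fertilizer held at 4:
Intervening on mulch_depth fixes its value directly, overriding its dependence on fertilizer.
Substituting into the root_mass equation gives root_mass = -2*mulch_depth - 23.
Substituting into the fruit_count equation gives fruit_count = 4*mulch_depth + 26.
Solve 4*mulch_depth + 26 = 14: mulch_depth = (14 - 26) / 4 = -3.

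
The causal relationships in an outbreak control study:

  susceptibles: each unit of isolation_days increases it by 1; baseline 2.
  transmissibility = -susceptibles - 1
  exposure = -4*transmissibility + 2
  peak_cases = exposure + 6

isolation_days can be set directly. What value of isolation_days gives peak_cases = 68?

isolation_days = 12

Substituting into the transmissibility equation gives transmissibility = -isolation_days - 3.
Substituting into the exposure equation gives exposure = 4*isolation_days + 14.
Substituting into the peak_cases equation gives peak_cases = 4*isolation_days + 20.
Solve 4*isolation_days + 20 = 68: isolation_days = (68 - 20) / 4 = 12.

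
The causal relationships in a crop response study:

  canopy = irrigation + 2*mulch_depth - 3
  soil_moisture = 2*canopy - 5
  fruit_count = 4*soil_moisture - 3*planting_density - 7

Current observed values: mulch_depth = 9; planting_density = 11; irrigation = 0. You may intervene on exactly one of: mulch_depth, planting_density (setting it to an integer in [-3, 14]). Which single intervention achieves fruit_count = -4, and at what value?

Intervening on mulch_depth: with other inputs at their observed values, fruit_count = 16*mulch_depth - 84. Solving for -4 gives mulch_depth = 5, within [-3, 14].
Intervening on planting_density: fruit_count = -3*planting_density + 93. Reaching -4 requires planting_density = 97/3, not an integer.

set mulch_depth = 5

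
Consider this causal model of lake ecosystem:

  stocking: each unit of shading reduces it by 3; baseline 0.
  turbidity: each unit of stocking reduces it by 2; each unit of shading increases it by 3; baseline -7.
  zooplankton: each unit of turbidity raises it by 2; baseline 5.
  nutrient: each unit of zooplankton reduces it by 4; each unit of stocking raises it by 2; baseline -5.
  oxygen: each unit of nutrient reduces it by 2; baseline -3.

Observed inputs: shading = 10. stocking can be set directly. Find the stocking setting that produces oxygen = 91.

stocking = 9

Intervening on stocking fixes its value directly, overriding its dependence on shading.
Substituting into the turbidity equation gives turbidity = -2*stocking + 23.
zooplankton becomes -4*stocking + 51.
Substituting into the nutrient equation gives nutrient = 18*stocking - 209.
oxygen becomes -36*stocking + 415.
Solve -36*stocking + 415 = 91: stocking = (91 - 415) / -36 = 9.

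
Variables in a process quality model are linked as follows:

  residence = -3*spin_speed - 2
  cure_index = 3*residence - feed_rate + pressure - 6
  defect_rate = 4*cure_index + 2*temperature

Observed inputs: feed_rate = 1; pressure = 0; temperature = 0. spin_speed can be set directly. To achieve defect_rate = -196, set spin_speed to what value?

Substituting into the cure_index equation gives cure_index = -9*spin_speed - 13.
Substituting into the defect_rate equation gives defect_rate = -36*spin_speed - 52.
Solve -36*spin_speed - 52 = -196: spin_speed = (-196 + 52) / -36 = 4.

spin_speed = 4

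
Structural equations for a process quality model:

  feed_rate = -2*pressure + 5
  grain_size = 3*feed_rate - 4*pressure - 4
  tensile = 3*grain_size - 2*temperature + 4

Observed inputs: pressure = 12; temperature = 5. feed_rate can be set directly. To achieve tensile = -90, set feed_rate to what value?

feed_rate = 8

Intervening on feed_rate fixes its value directly, overriding its dependence on pressure.
Substituting into the grain_size equation gives grain_size = 3*feed_rate - 52.
Substituting into the tensile equation gives tensile = 9*feed_rate - 162.
Solve 9*feed_rate - 162 = -90: feed_rate = (-90 + 162) / 9 = 8.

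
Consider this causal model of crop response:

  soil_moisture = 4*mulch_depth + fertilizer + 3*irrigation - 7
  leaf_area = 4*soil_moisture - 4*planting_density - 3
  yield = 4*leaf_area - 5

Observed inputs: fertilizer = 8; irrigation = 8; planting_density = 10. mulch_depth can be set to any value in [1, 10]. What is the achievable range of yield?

Substituting into the soil_moisture equation gives soil_moisture = 4*mulch_depth + 25.
Substituting into the leaf_area equation gives leaf_area = 16*mulch_depth + 57.
Substituting into the yield equation gives yield = 64*mulch_depth + 223.
Linear in mulch_depth, so extremes are at the endpoints: mulch_depth = 1 gives yield = 287; mulch_depth = 10 gives yield = 863.

287 to 863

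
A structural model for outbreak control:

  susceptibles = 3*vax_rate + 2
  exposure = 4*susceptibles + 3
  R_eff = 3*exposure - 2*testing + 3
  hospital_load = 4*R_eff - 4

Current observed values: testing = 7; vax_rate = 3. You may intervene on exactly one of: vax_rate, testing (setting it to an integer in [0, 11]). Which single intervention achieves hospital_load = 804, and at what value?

set vax_rate = 5

Intervening on vax_rate: with other inputs at their observed values, hospital_load = 144*vax_rate + 84. Solving for 804 gives vax_rate = 5, within [0, 11].
Intervening on testing: hospital_load = -8*testing + 572. Reaching 804 requires testing = -29, outside [0, 11].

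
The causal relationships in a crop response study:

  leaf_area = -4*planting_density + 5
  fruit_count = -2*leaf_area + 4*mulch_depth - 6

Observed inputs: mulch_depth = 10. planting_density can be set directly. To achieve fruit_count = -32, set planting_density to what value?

planting_density = -7

Substituting into the fruit_count equation gives fruit_count = 8*planting_density + 24.
Solve 8*planting_density + 24 = -32: planting_density = (-32 - 24) / 8 = -7.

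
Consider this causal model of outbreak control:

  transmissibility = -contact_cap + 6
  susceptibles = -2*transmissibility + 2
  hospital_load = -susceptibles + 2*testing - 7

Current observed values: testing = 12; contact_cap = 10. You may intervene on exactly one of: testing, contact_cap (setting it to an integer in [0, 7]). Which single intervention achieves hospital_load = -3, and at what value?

set testing = 7

Intervening on testing: with other inputs at their observed values, hospital_load = 2*testing - 17. Solving for -3 gives testing = 7, within [0, 7].
Intervening on contact_cap: hospital_load = -2*contact_cap + 27. Reaching -3 requires contact_cap = 15, outside [0, 7].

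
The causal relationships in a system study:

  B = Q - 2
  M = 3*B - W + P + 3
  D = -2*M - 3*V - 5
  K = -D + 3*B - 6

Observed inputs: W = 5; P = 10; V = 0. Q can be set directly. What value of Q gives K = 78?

Substituting into the M equation gives M = 3*Q + 2.
This gives D = -6*Q - 9.
So K = 9*Q - 3.
Solve 9*Q - 3 = 78: Q = (78 + 3) / 9 = 9.

Q = 9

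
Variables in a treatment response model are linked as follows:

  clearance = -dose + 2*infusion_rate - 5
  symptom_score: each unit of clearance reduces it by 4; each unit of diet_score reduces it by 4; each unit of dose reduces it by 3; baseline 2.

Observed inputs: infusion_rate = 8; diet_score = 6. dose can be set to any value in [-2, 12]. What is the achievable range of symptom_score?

-68 to -54

Substituting into the clearance equation gives clearance = -dose + 11.
So symptom_score = dose - 66.
Linear in dose, so extremes are at the endpoints: dose = -2 gives symptom_score = -68; dose = 12 gives symptom_score = -54.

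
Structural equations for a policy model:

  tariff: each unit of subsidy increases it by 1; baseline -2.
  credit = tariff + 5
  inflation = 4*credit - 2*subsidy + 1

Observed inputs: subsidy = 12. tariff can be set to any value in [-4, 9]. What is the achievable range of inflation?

Intervening on tariff fixes its value directly, overriding its dependence on subsidy.
Substituting into the inflation equation gives inflation = 4*tariff - 3.
Linear in tariff, so extremes are at the endpoints: tariff = -4 gives inflation = -19; tariff = 9 gives inflation = 33.

-19 to 33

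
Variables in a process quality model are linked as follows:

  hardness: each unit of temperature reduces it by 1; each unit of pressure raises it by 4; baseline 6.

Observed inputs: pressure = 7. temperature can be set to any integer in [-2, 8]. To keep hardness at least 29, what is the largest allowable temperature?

Substituting into the hardness equation gives hardness = -temperature + 34.
Require -temperature + 34 ≥ 29, so temperature ≤ 5.
The largest integer in [-2, 8] satisfying this is 5.

temperature = 5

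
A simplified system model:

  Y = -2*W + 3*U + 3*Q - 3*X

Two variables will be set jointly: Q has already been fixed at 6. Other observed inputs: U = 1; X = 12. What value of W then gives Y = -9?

W = -3

With Q held at 6:
Substituting into the Y equation gives Y = -2*W - 15.
Solve -2*W - 15 = -9: W = (-9 + 15) / -2 = -3.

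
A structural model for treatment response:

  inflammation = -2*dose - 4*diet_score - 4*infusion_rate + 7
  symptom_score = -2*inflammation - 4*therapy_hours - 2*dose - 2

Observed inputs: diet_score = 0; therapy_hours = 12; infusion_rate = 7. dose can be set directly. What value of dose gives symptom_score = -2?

Substituting into the inflammation equation gives inflammation = -2*dose - 21.
symptom_score becomes 2*dose - 8.
Solve 2*dose - 8 = -2: dose = (-2 + 8) / 2 = 3.

dose = 3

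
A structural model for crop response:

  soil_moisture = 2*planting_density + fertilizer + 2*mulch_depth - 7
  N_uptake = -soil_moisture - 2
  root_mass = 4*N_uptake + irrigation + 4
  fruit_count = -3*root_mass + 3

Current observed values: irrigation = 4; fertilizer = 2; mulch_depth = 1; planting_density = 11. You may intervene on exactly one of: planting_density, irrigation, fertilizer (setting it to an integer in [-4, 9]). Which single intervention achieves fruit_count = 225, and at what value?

Intervening on planting_density: fruit_count = 24*planting_density - 33. Reaching 225 requires planting_density = 43/4, not an integer.
Intervening on irrigation: with other inputs at their observed values, fruit_count = -3*irrigation + 243. Solving for 225 gives irrigation = 6, within [-4, 9].
Intervening on fertilizer: fruit_count = 12*fertilizer + 207. Reaching 225 requires fertilizer = 3/2, not an integer.

set irrigation = 6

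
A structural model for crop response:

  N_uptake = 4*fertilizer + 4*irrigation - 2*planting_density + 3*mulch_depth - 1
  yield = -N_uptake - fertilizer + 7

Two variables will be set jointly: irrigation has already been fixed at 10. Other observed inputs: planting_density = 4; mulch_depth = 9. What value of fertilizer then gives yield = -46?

With irrigation held at 10:
Substituting into the N_uptake equation gives N_uptake = 4*fertilizer + 58.
Substituting into the yield equation gives yield = -5*fertilizer - 51.
Solve -5*fertilizer - 51 = -46: fertilizer = (-46 + 51) / -5 = -1.

fertilizer = -1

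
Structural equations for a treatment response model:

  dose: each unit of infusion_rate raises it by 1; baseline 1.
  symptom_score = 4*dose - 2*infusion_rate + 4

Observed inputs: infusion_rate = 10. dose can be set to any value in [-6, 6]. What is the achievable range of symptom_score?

Intervening on dose fixes its value directly, overriding its dependence on infusion_rate.
Substituting into the symptom_score equation gives symptom_score = 4*dose - 16.
Linear in dose, so extremes are at the endpoints: dose = -6 gives symptom_score = -40; dose = 6 gives symptom_score = 8.

-40 to 8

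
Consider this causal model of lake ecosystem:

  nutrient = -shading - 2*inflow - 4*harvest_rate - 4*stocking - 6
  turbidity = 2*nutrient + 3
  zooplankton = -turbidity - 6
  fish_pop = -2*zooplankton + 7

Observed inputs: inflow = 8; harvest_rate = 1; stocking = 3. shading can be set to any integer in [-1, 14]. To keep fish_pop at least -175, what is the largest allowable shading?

Substituting into the nutrient equation gives nutrient = -shading - 38.
Substituting into the turbidity equation gives turbidity = -2*shading - 73.
This gives zooplankton = 2*shading + 67.
fish_pop becomes -4*shading - 127.
Require -4*shading - 127 ≥ -175, so shading ≤ 12.
The largest integer in [-1, 14] satisfying this is 12.

shading = 12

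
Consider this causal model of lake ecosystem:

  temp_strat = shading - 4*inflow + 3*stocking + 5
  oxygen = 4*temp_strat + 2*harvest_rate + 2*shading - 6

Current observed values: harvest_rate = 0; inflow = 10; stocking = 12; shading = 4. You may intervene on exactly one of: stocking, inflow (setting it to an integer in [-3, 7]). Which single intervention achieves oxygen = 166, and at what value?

set inflow = 1

Intervening on stocking: oxygen = 12*stocking - 122. Reaching 166 requires stocking = 24, outside [-3, 7].
Intervening on inflow: with other inputs at their observed values, oxygen = -16*inflow + 182. Solving for 166 gives inflow = 1, within [-3, 7].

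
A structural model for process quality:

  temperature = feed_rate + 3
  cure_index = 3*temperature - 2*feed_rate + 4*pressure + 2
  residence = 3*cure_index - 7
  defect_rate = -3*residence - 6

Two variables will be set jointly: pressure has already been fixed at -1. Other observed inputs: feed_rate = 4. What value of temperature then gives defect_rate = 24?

With pressure held at -1:
Intervening on temperature fixes its value directly, overriding its dependence on feed_rate.
Substituting into the cure_index equation gives cure_index = 3*temperature - 10.
Substituting into the residence equation gives residence = 9*temperature - 37.
So defect_rate = -27*temperature + 105.
Solve -27*temperature + 105 = 24: temperature = (24 - 105) / -27 = 3.

temperature = 3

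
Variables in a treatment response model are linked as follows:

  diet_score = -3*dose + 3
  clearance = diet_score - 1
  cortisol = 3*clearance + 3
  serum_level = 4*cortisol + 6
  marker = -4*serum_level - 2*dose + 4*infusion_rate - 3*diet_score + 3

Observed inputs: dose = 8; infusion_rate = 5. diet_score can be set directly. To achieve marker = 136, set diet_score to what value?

diet_score = -3

Intervening on diet_score fixes its value directly, overriding its dependence on dose.
Substituting into the cortisol equation gives cortisol = 3*diet_score.
So serum_level = 12*diet_score + 6.
marker becomes -51*diet_score - 17.
Solve -51*diet_score - 17 = 136: diet_score = (136 + 17) / -51 = -3.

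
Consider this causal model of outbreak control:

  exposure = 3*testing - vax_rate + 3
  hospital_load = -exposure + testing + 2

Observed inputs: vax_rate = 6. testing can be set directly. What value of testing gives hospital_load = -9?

testing = 7

Substituting into the exposure equation gives exposure = 3*testing - 3.
Substituting into the hospital_load equation gives hospital_load = -2*testing + 5.
Solve -2*testing + 5 = -9: testing = (-9 - 5) / -2 = 7.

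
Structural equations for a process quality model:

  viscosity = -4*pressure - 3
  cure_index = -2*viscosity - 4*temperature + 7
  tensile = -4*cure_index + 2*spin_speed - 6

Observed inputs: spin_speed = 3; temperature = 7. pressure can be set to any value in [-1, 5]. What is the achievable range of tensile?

Substituting into the cure_index equation gives cure_index = 8*pressure - 15.
So tensile = -32*pressure + 60.
Linear in pressure, so extremes are at the endpoints: pressure = -1 gives tensile = 92; pressure = 5 gives tensile = -100.

-100 to 92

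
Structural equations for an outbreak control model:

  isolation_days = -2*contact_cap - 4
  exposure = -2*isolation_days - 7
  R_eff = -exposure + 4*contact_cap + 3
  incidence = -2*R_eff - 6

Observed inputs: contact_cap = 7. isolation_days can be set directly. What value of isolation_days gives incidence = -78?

isolation_days = -1

Intervening on isolation_days fixes its value directly, overriding its dependence on contact_cap.
Substituting into the R_eff equation gives R_eff = 2*isolation_days + 38.
incidence becomes -4*isolation_days - 82.
Solve -4*isolation_days - 82 = -78: isolation_days = (-78 + 82) / -4 = -1.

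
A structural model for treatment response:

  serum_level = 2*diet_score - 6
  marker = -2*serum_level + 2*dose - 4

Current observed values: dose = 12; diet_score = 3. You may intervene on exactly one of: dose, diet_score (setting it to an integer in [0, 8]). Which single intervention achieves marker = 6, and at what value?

set dose = 5

Intervening on dose: with other inputs at their observed values, marker = 2*dose - 4. Solving for 6 gives dose = 5, within [0, 8].
Intervening on diet_score: marker = -4*diet_score + 32. Reaching 6 requires diet_score = 13/2, not an integer.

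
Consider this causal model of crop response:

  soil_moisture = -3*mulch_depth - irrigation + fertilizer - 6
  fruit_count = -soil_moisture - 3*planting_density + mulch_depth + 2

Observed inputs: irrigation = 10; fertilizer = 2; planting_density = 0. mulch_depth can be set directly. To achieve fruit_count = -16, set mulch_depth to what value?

Substituting into the soil_moisture equation gives soil_moisture = -3*mulch_depth - 14.
Substituting into the fruit_count equation gives fruit_count = 4*mulch_depth + 16.
Solve 4*mulch_depth + 16 = -16: mulch_depth = (-16 - 16) / 4 = -8.

mulch_depth = -8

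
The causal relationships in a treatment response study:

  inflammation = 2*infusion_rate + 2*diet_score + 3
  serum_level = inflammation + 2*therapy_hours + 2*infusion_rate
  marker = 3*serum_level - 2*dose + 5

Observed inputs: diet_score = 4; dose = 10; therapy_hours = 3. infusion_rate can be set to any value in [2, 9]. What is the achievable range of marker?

Substituting into the inflammation equation gives inflammation = 2*infusion_rate + 11.
Substituting into the serum_level equation gives serum_level = 4*infusion_rate + 17.
This gives marker = 12*infusion_rate + 36.
Linear in infusion_rate, so extremes are at the endpoints: infusion_rate = 2 gives marker = 60; infusion_rate = 9 gives marker = 144.

60 to 144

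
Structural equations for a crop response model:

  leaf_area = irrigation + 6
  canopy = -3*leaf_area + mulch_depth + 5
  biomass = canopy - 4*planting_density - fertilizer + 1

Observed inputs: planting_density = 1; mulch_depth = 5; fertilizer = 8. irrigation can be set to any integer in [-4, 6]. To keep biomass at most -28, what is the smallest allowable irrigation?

irrigation = 3

Substituting into the canopy equation gives canopy = -3*irrigation - 8.
So biomass = -3*irrigation - 19.
Require -3*irrigation - 19 ≤ -28, so irrigation ≥ 3.
The smallest integer in [-4, 6] satisfying this is 3.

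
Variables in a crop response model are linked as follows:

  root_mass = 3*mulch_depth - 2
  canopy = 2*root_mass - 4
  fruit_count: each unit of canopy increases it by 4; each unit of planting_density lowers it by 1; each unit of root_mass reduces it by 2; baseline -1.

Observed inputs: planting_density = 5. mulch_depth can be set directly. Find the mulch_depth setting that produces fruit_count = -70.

Substituting into the canopy equation gives canopy = 6*mulch_depth - 8.
Substituting into the fruit_count equation gives fruit_count = 18*mulch_depth - 34.
Solve 18*mulch_depth - 34 = -70: mulch_depth = (-70 + 34) / 18 = -2.

mulch_depth = -2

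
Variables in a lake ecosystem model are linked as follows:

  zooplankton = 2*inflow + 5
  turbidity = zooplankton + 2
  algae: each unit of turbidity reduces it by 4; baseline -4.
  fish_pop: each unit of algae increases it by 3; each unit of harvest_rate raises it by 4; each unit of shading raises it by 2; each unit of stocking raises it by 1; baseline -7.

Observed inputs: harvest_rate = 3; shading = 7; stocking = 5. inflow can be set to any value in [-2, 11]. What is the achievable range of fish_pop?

Substituting into the turbidity equation gives turbidity = 2*inflow + 7.
Substituting into the algae equation gives algae = -8*inflow - 32.
This gives fish_pop = -24*inflow - 72.
Linear in inflow, so extremes are at the endpoints: inflow = -2 gives fish_pop = -24; inflow = 11 gives fish_pop = -336.

-336 to -24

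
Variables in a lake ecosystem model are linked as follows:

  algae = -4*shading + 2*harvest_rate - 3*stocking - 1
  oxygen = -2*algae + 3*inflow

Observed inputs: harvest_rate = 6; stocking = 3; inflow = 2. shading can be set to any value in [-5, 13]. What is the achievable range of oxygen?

Substituting into the algae equation gives algae = -4*shading + 2.
Substituting into the oxygen equation gives oxygen = 8*shading + 2.
Linear in shading, so extremes are at the endpoints: shading = -5 gives oxygen = -38; shading = 13 gives oxygen = 106.

-38 to 106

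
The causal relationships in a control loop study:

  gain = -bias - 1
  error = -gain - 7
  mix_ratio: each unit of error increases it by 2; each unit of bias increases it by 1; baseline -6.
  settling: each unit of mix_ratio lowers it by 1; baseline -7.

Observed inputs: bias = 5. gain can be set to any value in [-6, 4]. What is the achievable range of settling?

Intervening on gain fixes its value directly, overriding its dependence on bias.
Substituting into the mix_ratio equation gives mix_ratio = -2*gain - 15.
So settling = 2*gain + 8.
Linear in gain, so extremes are at the endpoints: gain = -6 gives settling = -4; gain = 4 gives settling = 16.

-4 to 16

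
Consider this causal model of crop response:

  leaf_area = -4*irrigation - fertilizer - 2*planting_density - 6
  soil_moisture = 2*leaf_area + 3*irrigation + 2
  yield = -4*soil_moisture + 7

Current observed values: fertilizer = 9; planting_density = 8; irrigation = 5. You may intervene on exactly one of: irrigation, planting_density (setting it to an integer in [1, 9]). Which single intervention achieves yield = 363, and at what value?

Intervening on irrigation: yield = 20*irrigation + 247. Reaching 363 requires irrigation = 29/5, not an integer.
Intervening on planting_density: with other inputs at their observed values, yield = 16*planting_density + 219. Solving for 363 gives planting_density = 9, within [1, 9].

set planting_density = 9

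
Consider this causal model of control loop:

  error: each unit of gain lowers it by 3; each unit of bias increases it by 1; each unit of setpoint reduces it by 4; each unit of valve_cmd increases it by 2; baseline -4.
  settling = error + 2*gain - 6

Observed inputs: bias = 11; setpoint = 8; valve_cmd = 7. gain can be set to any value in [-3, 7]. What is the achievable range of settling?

-24 to -14

Substituting into the error equation gives error = -3*gain - 11.
settling becomes -gain - 17.
Linear in gain, so extremes are at the endpoints: gain = -3 gives settling = -14; gain = 7 gives settling = -24.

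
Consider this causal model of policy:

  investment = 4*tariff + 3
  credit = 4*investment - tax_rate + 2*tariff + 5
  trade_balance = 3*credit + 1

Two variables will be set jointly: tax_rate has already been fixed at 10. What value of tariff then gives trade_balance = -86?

tariff = -2

With tax_rate held at 10:
Substituting into the credit equation gives credit = 18*tariff + 7.
This gives trade_balance = 54*tariff + 22.
Solve 54*tariff + 22 = -86: tariff = (-86 - 22) / 54 = -2.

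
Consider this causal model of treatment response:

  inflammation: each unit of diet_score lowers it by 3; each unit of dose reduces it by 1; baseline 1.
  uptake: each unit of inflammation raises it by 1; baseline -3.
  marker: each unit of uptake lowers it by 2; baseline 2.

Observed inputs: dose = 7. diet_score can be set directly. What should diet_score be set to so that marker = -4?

diet_score = -4

Substituting into the inflammation equation gives inflammation = -3*diet_score - 6.
uptake becomes -3*diet_score - 9.
This gives marker = 6*diet_score + 20.
Solve 6*diet_score + 20 = -4: diet_score = (-4 - 20) / 6 = -4.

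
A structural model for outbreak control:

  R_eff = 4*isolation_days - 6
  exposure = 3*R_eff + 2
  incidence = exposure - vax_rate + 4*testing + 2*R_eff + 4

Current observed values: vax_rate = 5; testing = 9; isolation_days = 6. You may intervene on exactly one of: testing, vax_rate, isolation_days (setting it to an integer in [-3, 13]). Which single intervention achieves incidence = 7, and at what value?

Intervening on testing: incidence = 4*testing + 91. Reaching 7 requires testing = -21, outside [-3, 13].
Intervening on vax_rate: incidence = -vax_rate + 132. Reaching 7 requires vax_rate = 125, outside [-3, 13].
Intervening on isolation_days: with other inputs at their observed values, incidence = 20*isolation_days + 7. Solving for 7 gives isolation_days = 0, within [-3, 13].

set isolation_days = 0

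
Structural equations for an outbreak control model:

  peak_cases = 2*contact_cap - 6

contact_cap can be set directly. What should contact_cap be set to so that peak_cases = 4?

Solve 2*contact_cap - 6 = 4: contact_cap = (4 + 6) / 2 = 5.

contact_cap = 5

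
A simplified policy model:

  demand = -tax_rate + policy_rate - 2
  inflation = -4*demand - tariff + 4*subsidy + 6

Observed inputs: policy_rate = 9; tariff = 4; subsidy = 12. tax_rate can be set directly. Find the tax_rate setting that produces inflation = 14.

tax_rate = -2

Substituting into the demand equation gives demand = -tax_rate + 7.
Substituting into the inflation equation gives inflation = 4*tax_rate + 22.
Solve 4*tax_rate + 22 = 14: tax_rate = (14 - 22) / 4 = -2.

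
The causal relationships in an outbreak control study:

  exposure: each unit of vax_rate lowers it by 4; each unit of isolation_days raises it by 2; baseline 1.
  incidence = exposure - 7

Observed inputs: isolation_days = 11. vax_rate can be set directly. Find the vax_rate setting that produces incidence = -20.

Substituting into the exposure equation gives exposure = -4*vax_rate + 23.
This gives incidence = -4*vax_rate + 16.
Solve -4*vax_rate + 16 = -20: vax_rate = (-20 - 16) / -4 = 9.

vax_rate = 9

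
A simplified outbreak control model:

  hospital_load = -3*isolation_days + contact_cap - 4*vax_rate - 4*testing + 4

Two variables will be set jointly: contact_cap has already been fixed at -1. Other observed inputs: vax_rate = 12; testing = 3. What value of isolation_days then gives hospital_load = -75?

isolation_days = 6

With contact_cap held at -1:
Substituting into the hospital_load equation gives hospital_load = -3*isolation_days - 57.
Solve -3*isolation_days - 57 = -75: isolation_days = (-75 + 57) / -3 = 6.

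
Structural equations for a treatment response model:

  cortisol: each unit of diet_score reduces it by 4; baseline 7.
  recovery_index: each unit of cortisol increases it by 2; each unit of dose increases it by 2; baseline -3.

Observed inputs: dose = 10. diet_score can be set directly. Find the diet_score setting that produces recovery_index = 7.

Substituting into the recovery_index equation gives recovery_index = -8*diet_score + 31.
Solve -8*diet_score + 31 = 7: diet_score = (7 - 31) / -8 = 3.

diet_score = 3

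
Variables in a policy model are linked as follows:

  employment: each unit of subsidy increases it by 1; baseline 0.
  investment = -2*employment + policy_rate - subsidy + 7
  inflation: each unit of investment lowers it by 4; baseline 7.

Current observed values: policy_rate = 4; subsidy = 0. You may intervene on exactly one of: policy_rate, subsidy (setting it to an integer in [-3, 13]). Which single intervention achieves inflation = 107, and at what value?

Intervening on policy_rate: inflation = -4*policy_rate - 21. Reaching 107 requires policy_rate = -32, outside [-3, 13].
Intervening on subsidy: with other inputs at their observed values, inflation = 12*subsidy - 37. Solving for 107 gives subsidy = 12, within [-3, 13].

set subsidy = 12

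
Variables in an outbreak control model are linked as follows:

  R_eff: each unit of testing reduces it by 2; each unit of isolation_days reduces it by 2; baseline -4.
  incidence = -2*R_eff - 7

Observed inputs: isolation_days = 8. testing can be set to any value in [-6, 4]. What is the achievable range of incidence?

9 to 49

Substituting into the R_eff equation gives R_eff = -2*testing - 20.
Substituting into the incidence equation gives incidence = 4*testing + 33.
Linear in testing, so extremes are at the endpoints: testing = -6 gives incidence = 9; testing = 4 gives incidence = 49.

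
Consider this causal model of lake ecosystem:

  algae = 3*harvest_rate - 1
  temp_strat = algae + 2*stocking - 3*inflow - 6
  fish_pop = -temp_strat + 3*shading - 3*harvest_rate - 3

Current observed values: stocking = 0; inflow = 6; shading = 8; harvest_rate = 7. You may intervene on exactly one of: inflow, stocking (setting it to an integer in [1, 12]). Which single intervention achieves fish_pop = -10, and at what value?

Intervening on inflow: fish_pop = 3*inflow - 14. Reaching -10 requires inflow = 4/3, not an integer.
Intervening on stocking: with other inputs at their observed values, fish_pop = -2*stocking + 4. Solving for -10 gives stocking = 7, within [1, 12].

set stocking = 7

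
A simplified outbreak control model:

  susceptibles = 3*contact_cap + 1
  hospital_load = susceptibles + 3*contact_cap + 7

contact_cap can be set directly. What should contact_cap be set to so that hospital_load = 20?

contact_cap = 2

Substituting into the hospital_load equation gives hospital_load = 6*contact_cap + 8.
Solve 6*contact_cap + 8 = 20: contact_cap = (20 - 8) / 6 = 2.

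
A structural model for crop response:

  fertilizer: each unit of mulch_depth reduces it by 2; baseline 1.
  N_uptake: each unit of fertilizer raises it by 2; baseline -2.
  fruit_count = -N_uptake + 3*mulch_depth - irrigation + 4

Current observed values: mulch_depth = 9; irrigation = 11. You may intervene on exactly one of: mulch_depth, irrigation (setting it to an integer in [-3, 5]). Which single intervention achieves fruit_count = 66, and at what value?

set irrigation = 1

Intervening on mulch_depth: fruit_count = 7*mulch_depth - 7. Reaching 66 requires mulch_depth = 73/7, not an integer.
Intervening on irrigation: with other inputs at their observed values, fruit_count = -irrigation + 67. Solving for 66 gives irrigation = 1, within [-3, 5].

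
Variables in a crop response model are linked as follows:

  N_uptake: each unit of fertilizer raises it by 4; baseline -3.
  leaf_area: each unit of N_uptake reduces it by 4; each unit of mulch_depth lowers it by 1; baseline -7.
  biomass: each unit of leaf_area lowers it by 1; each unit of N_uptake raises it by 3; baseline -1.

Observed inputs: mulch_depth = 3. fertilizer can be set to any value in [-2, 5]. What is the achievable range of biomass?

Substituting into the leaf_area equation gives leaf_area = -16*fertilizer + 2.
Substituting into the biomass equation gives biomass = 28*fertilizer - 12.
Linear in fertilizer, so extremes are at the endpoints: fertilizer = -2 gives biomass = -68; fertilizer = 5 gives biomass = 128.

-68 to 128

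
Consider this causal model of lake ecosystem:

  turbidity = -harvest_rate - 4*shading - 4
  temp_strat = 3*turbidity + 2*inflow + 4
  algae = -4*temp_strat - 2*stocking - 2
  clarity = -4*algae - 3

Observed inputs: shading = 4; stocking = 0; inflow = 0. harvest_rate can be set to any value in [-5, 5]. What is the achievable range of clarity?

-1131 to -651

Substituting into the turbidity equation gives turbidity = -harvest_rate - 20.
Substituting into the temp_strat equation gives temp_strat = -3*harvest_rate - 56.
Substituting into the algae equation gives algae = 12*harvest_rate + 222.
This gives clarity = -48*harvest_rate - 891.
Linear in harvest_rate, so extremes are at the endpoints: harvest_rate = -5 gives clarity = -651; harvest_rate = 5 gives clarity = -1131.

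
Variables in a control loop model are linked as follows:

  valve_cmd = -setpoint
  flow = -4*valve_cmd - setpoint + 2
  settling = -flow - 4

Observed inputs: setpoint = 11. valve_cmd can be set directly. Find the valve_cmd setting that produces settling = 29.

Intervening on valve_cmd fixes its value directly, overriding its dependence on setpoint.
Substituting into the flow equation gives flow = -4*valve_cmd - 9.
Substituting into the settling equation gives settling = 4*valve_cmd + 5.
Solve 4*valve_cmd + 5 = 29: valve_cmd = (29 - 5) / 4 = 6.

valve_cmd = 6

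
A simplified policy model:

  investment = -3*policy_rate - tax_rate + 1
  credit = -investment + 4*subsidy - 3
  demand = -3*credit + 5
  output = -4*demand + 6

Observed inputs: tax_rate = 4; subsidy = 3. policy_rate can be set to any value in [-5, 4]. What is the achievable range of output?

Substituting into the investment equation gives investment = -3*policy_rate - 3.
So credit = 3*policy_rate + 12.
Substituting into the demand equation gives demand = -9*policy_rate - 31.
This gives output = 36*policy_rate + 130.
Linear in policy_rate, so extremes are at the endpoints: policy_rate = -5 gives output = -50; policy_rate = 4 gives output = 274.

-50 to 274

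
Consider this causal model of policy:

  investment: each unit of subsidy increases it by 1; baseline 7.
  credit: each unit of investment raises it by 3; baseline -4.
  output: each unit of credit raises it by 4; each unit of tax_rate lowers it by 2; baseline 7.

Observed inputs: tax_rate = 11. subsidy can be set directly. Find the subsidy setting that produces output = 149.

subsidy = 8

Substituting into the credit equation gives credit = 3*subsidy + 17.
Substituting into the output equation gives output = 12*subsidy + 53.
Solve 12*subsidy + 53 = 149: subsidy = (149 - 53) / 12 = 8.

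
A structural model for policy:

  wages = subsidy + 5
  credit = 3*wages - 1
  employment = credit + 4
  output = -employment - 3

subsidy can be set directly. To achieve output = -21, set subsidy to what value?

Substituting into the credit equation gives credit = 3*subsidy + 14.
employment becomes 3*subsidy + 18.
This gives output = -3*subsidy - 21.
Solve -3*subsidy - 21 = -21: subsidy = (-21 + 21) / -3 = 0.

subsidy = 0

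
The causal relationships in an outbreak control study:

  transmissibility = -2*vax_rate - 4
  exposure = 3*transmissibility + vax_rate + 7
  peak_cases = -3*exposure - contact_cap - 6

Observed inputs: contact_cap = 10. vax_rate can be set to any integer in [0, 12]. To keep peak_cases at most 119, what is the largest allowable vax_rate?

Substituting into the exposure equation gives exposure = -5*vax_rate - 5.
peak_cases becomes 15*vax_rate - 1.
Require 15*vax_rate - 1 ≤ 119, so vax_rate ≤ 8.
The largest integer in [0, 12] satisfying this is 8.

vax_rate = 8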